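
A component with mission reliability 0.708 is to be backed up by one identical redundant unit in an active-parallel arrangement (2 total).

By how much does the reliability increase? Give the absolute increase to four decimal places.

R_before = 0.708
R_after = 1 − (1 − 0.708)^2 = 0.9147
ΔR = 0.9147 − 0.708 = 0.2067

0.2067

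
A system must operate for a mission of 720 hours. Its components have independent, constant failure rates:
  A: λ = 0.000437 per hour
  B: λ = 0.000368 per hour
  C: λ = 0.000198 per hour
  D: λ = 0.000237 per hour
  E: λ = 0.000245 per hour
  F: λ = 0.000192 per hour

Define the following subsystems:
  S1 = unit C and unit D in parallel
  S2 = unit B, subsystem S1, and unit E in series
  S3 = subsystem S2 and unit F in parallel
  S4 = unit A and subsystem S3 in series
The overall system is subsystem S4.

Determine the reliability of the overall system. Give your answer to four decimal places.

R(A) = exp(−0.000437 × 720) = 0.730052
R(B) = exp(−0.000368 × 720) = 0.767237
R(C) = exp(−0.000198 × 720) = 0.867136
R(D) = exp(−0.000237 × 720) = 0.843125
R(E) = exp(−0.000245 × 720) = 0.838283
R(F) = exp(−0.000192 × 720) = 0.870890
Parallel (C and D): 1 − (1 − 0.867136)(1 − 0.843125) = 0.979157
Series (B, [0.979157], and E): 0.767237 × 0.979157 × 0.838283 = 0.629756
Parallel ([0.629756] and F): 1 − (1 − 0.629756)(1 − 0.870890) = 0.952198
Series (A and [0.952198]): 0.730052 × 0.952198 = 0.6952

0.6952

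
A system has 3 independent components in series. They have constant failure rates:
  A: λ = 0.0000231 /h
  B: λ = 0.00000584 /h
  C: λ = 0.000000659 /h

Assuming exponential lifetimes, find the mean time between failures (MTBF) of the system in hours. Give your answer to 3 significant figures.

Series of exponential components: λ_sys = Σ λ_i
λ_sys = 0.0000231 + 0.00000584 + 0.000000659 = 2.9599e-05 /h
MTBF = 1 / λ_sys = 33800 h

33800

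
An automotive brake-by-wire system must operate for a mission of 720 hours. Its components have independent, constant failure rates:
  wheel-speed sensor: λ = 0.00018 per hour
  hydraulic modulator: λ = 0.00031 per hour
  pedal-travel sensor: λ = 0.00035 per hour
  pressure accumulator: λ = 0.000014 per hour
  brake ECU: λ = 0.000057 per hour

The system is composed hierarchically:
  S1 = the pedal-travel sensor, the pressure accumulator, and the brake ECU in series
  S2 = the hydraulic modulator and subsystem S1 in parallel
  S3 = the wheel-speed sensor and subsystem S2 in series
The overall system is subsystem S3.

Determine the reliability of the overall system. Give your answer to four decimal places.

0.8325

R(wheel-speed sensor) = exp(−0.00018 × 720) = 0.878447
R(hydraulic modulator) = exp(−0.00031 × 720) = 0.799955
R(pedal-travel sensor) = exp(−0.00035 × 720) = 0.777245
R(pressure accumulator) = exp(−0.000014 × 720) = 0.989971
R(brake ECU) = exp(−0.000057 × 720) = 0.959791
Series (pedal-travel sensor, pressure accumulator, and brake ECU): 0.777245 × 0.989971 × 0.959791 = 0.738511
Parallel (hydraulic modulator and [0.738511]): 1 − (1 − 0.799955)(1 − 0.738511) = 0.947690
Series (wheel-speed sensor and [0.947690]): 0.878447 × 0.947690 = 0.8325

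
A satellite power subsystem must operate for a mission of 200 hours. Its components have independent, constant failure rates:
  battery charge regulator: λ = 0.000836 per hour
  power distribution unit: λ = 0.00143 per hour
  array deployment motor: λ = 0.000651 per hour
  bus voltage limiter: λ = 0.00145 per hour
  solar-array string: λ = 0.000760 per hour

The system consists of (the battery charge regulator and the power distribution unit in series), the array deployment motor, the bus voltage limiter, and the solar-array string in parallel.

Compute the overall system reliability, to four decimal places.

0.9984

R(battery charge regulator) = exp(−0.000836 × 200) = 0.846030
R(power distribution unit) = exp(−0.00143 × 200) = 0.751263
R(array deployment motor) = exp(−0.000651 × 200) = 0.877920
R(bus voltage limiter) = exp(−0.00145 × 200) = 0.748264
R(solar-array string) = exp(−0.000760 × 200) = 0.858988
Series (battery charge regulator and power distribution unit): 0.846030 × 0.751263 = 0.635591
Parallel ([0.635591], array deployment motor, bus voltage limiter, and solar-array string): 1 − (1 − 0.635591)(1 − 0.877920)(1 − 0.748264)(1 − 0.858988) = 0.9984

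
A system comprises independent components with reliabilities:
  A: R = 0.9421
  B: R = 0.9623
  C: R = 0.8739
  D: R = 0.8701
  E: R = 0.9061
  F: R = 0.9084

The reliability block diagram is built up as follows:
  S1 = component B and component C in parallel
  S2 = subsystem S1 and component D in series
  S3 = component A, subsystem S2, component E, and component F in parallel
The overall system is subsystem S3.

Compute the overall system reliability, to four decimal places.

0.9999

Parallel (B and C): 1 − (1 − 0.962300)(1 − 0.873900) = 0.995246
Series ([0.995246] and D): 0.995246 × 0.870100 = 0.865964
Parallel (A, [0.865964], E, and F): 1 − (1 − 0.942100)(1 − 0.865964)(1 − 0.906100)(1 − 0.908400) = 0.9999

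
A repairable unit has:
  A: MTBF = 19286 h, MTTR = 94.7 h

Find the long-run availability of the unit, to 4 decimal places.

A(A) = MTBF/(MTBF+MTTR) = 19286/(19286+94.7) = 0.9951

0.9951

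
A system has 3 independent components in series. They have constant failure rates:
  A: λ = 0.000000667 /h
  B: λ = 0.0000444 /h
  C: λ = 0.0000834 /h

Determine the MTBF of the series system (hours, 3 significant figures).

Series of exponential components: λ_sys = Σ λ_i
λ_sys = 0.000000667 + 0.0000444 + 0.0000834 = 1.2847e-04 /h
MTBF = 1 / λ_sys = 7780 h

7780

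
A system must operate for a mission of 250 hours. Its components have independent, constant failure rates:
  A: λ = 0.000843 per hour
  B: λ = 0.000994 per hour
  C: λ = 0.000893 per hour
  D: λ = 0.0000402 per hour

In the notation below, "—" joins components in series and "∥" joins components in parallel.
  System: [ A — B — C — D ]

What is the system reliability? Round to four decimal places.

R(A) = exp(−0.000843 × 250) = 0.809977
R(B) = exp(−0.000994 × 250) = 0.779970
R(C) = exp(−0.000893 × 250) = 0.799915
R(D) = exp(−0.0000402 × 250) = 0.990000
Series (A, B, C, and D): 0.809977 × 0.779970 × 0.799915 × 0.990000 = 0.5003

0.5003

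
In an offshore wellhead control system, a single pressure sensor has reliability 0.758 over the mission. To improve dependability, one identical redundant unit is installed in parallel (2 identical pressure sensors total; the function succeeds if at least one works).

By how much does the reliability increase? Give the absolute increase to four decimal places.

0.1834

R_before = 0.758
R_after = 1 − (1 − 0.758)^2 = 0.9414
ΔR = 0.9414 − 0.758 = 0.1834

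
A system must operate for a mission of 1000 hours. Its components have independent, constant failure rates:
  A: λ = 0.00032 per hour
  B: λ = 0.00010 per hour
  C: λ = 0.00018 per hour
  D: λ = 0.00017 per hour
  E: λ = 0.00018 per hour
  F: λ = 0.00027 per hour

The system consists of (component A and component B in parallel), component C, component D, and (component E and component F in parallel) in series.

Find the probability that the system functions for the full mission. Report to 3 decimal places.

0.660

R(A) = exp(−0.00032 × 1000) = 0.72615
R(B) = exp(−0.00010 × 1000) = 0.90484
R(C) = exp(−0.00018 × 1000) = 0.83527
R(D) = exp(−0.00017 × 1000) = 0.84366
R(E) = exp(−0.00018 × 1000) = 0.83527
R(F) = exp(−0.00027 × 1000) = 0.76338
Parallel (A and B): 1 − (1 − 0.72615)(1 − 0.90484) = 0.97394
Parallel (E and F): 1 − (1 − 0.83527)(1 − 0.76338) = 0.96102
Series ([0.97394], C, D, and [0.96102]): 0.97394 × 0.83527 × 0.84366 × 0.96102 = 0.660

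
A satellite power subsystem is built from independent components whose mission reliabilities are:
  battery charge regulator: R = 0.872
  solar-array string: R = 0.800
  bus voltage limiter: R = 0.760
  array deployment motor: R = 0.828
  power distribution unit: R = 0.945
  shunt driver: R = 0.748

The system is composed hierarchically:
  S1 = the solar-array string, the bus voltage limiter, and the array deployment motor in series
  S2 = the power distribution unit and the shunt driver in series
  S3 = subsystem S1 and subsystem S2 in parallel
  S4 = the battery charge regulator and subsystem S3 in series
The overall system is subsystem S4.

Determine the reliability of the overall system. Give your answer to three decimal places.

0.745

Series (solar-array string, bus voltage limiter, and array deployment motor): 0.80000 × 0.76000 × 0.82800 = 0.50342
Series (power distribution unit and shunt driver): 0.94500 × 0.74800 = 0.70686
Parallel ([0.50342] and [0.70686]): 1 − (1 − 0.50342)(1 − 0.70686) = 0.85443
Series (battery charge regulator and [0.85443]): 0.87200 × 0.85443 = 0.745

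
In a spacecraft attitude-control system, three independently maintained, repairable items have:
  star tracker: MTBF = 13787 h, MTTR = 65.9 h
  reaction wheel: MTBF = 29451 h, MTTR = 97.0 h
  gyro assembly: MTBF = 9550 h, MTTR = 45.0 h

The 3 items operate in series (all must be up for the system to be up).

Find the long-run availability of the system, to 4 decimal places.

0.9873

A(star tracker) = MTBF/(MTBF+MTTR) = 13787/(13787+65.9) = 0.995243
A(reaction wheel) = MTBF/(MTBF+MTTR) = 29451/(29451+97.0) = 0.996717
A(gyro assembly) = MTBF/(MTBF+MTTR) = 9550/(9550+45.0) = 0.995310
Series availability: 0.995243 × 0.996717 × 0.995310 = 0.9873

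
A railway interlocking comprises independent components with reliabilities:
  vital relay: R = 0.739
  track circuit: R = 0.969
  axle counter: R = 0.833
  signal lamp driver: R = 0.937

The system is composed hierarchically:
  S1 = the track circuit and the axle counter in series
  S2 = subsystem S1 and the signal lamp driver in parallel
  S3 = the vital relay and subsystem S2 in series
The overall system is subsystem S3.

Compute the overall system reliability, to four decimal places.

Series (track circuit and axle counter): 0.969000 × 0.833000 = 0.807177
Parallel ([0.807177] and signal lamp driver): 1 − (1 − 0.807177)(1 − 0.937000) = 0.987852
Series (vital relay and [0.987852]): 0.739000 × 0.987852 = 0.7300

0.7300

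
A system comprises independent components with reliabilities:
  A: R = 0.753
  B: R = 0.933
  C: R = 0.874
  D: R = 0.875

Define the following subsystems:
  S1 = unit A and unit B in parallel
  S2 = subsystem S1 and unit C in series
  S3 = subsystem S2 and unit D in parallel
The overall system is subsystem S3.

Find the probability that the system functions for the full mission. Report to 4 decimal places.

Parallel (A and B): 1 − (1 − 0.753000)(1 − 0.933000) = 0.983451
Series ([0.983451] and C): 0.983451 × 0.874000 = 0.859536
Parallel ([0.859536] and D): 1 − (1 − 0.859536)(1 − 0.875000) = 0.9824

0.9824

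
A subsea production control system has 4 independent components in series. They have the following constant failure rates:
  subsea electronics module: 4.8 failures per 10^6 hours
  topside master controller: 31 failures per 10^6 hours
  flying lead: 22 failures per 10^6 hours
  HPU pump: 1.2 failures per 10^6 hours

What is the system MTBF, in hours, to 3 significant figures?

Series of exponential components: λ_sys = Σ λ_i
λ_sys = 0.0000048 + 0.000031 + 0.000022 + 0.0000012 = 5.9000e-05 /h
MTBF = 1 / λ_sys = 16900 h

16900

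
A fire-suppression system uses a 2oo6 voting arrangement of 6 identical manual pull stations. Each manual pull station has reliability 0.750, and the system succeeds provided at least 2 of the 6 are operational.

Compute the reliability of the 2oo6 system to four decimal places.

0.9954

R = Σ_{i=2}^{6} C(6,i) p^i (1−p)^{6−i} with p = 0.750
C(6,2)·0.750^2·0.250^4 = 0.032959
C(6,3)·0.750^3·0.250^3 = 0.131836
C(6,4)·0.750^4·0.250^2 = 0.296631
C(6,5)·0.750^5·0.250^1 = 0.355957
C(6,6)·0.750^6·0.250^0 = 0.177979
Sum = 0.9954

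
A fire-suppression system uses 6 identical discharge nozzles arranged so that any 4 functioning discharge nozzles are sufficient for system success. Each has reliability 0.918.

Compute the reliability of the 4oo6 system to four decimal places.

0.9909

R = Σ_{i=4}^{6} C(6,i) p^i (1−p)^{6−i} with p = 0.918
C(6,4)·0.918^4·0.082^2 = 0.071629
C(6,5)·0.918^5·0.082^1 = 0.320759
C(6,6)·0.918^6·0.082^0 = 0.598489
Sum = 0.9909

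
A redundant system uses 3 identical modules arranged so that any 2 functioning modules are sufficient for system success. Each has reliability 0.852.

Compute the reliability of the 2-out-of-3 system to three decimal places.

R = Σ_{i=2}^{3} C(3,i) p^i (1−p)^{3−i} with p = 0.852
C(3,2)·0.852^2·0.148^1 = 0.32230
C(3,3)·0.852^3·0.148^0 = 0.61847
Sum = 0.941

0.941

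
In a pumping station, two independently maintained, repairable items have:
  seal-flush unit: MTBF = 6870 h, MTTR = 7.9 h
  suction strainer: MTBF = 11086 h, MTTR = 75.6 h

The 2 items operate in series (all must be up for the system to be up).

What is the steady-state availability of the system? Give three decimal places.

0.992

A(seal-flush unit) = MTBF/(MTBF+MTTR) = 6870/(6870+7.9) = 0.998851
A(suction strainer) = MTBF/(MTBF+MTTR) = 11086/(11086+75.6) = 0.993227
Series availability: 0.998851 × 0.993227 = 0.992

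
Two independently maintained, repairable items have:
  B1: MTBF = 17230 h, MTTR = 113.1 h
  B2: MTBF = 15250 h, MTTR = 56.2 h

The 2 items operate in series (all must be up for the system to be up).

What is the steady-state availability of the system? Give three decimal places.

0.990

A(B1) = MTBF/(MTBF+MTTR) = 17230/(17230+113.1) = 0.993479
A(B2) = MTBF/(MTBF+MTTR) = 15250/(15250+56.2) = 0.996328
Series availability: 0.993479 × 0.996328 = 0.990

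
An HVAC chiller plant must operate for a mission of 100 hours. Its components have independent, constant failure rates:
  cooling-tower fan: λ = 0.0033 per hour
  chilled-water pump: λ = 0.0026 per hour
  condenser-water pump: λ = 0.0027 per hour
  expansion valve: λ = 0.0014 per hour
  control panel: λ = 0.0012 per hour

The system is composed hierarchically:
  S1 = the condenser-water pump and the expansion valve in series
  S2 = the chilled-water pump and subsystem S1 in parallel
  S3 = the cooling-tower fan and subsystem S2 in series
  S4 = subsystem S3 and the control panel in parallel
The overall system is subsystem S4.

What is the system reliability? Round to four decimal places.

R(cooling-tower fan) = exp(−0.0033 × 100) = 0.718924
R(chilled-water pump) = exp(−0.0026 × 100) = 0.771052
R(condenser-water pump) = exp(−0.0027 × 100) = 0.763379
R(expansion valve) = exp(−0.0014 × 100) = 0.869358
R(control panel) = exp(−0.0012 × 100) = 0.886920
Series (condenser-water pump and expansion valve): 0.763379 × 0.869358 = 0.663650
Parallel (chilled-water pump and [0.663650]): 1 − (1 − 0.771052)(1 − 0.663650) = 0.922993
Series (cooling-tower fan and [0.922993]): 0.718924 × 0.922993 = 0.663562
Parallel ([0.663562] and control panel): 1 − (1 − 0.663562)(1 − 0.886920) = 0.9620

0.9620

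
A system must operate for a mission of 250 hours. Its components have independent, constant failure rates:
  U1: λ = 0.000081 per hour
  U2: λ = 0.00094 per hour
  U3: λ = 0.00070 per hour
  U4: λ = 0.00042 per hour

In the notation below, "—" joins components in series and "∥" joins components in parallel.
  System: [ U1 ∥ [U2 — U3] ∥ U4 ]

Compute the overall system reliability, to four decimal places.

R(U1) = exp(−0.000081 × 250) = 0.979954
R(U2) = exp(−0.00094 × 250) = 0.790571
R(U3) = exp(−0.00070 × 250) = 0.839457
R(U4) = exp(−0.00042 × 250) = 0.900325
Series (U2 and U3): 0.790571 × 0.839457 = 0.663650
Parallel (U1, [0.663650], and U4): 1 − (1 − 0.979954)(1 − 0.663650)(1 − 0.900325) = 0.9993

0.9993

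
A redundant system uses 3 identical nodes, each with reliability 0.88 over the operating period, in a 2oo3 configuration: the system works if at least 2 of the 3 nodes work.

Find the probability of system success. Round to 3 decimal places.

R = Σ_{i=2}^{3} C(3,i) p^i (1−p)^{3−i} with p = 0.88
C(3,2)·0.88^2·0.12^1 = 0.27878
C(3,3)·0.88^3·0.12^0 = 0.68147
Sum = 0.960

0.960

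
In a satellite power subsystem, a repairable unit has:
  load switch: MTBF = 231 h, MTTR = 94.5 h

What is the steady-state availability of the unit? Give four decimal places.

0.7097

A(load switch) = MTBF/(MTBF+MTTR) = 231/(231+94.5) = 0.7097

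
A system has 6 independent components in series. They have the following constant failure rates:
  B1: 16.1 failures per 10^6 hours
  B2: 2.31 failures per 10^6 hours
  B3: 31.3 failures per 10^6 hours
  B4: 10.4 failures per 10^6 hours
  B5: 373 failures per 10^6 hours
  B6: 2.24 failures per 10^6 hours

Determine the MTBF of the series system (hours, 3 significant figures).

2300

Series of exponential components: λ_sys = Σ λ_i
λ_sys = 0.0000161 + 0.00000231 + 0.0000313 + 0.0000104 + 0.000373 + 0.00000224 = 4.3535e-04 /h
MTBF = 1 / λ_sys = 2300 h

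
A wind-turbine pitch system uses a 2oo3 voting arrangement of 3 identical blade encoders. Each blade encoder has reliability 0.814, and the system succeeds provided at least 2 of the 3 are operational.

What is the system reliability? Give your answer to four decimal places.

R = Σ_{i=2}^{3} C(3,i) p^i (1−p)^{3−i} with p = 0.814
C(3,2)·0.814^2·0.186^1 = 0.369729
C(3,3)·0.814^3·0.186^0 = 0.539353
Sum = 0.9091

0.9091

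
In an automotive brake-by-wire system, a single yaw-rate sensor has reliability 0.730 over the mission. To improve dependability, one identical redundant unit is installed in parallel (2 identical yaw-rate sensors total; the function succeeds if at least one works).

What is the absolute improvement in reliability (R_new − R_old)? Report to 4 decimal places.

0.1971

R_before = 0.730
R_after = 1 − (1 − 0.730)^2 = 0.9271
ΔR = 0.9271 − 0.730 = 0.1971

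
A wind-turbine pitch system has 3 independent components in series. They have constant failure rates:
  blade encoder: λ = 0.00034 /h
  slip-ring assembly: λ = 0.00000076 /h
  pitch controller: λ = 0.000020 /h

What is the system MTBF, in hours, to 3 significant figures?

Series of exponential components: λ_sys = Σ λ_i
λ_sys = 0.00034 + 0.00000076 + 0.000020 = 3.6076e-04 /h
MTBF = 1 / λ_sys = 2770 h

2770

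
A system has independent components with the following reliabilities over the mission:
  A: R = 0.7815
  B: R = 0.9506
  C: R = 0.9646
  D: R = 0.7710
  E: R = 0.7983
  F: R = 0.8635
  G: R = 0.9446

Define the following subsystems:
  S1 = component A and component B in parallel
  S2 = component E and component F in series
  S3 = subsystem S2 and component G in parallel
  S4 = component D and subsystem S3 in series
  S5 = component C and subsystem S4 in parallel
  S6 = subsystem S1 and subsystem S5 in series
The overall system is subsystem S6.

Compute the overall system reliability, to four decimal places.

0.9807

Parallel (A and B): 1 − (1 − 0.781500)(1 − 0.950600) = 0.989206
Series (E and F): 0.798300 × 0.863500 = 0.689332
Parallel ([0.689332] and G): 1 − (1 − 0.689332)(1 − 0.944600) = 0.982789
Series (D and [0.982789]): 0.771000 × 0.982789 = 0.757730
Parallel (C and [0.757730]): 1 − (1 − 0.964600)(1 − 0.757730) = 0.991424
Series ([0.989206] and [0.991424]): 0.989206 × 0.991424 = 0.9807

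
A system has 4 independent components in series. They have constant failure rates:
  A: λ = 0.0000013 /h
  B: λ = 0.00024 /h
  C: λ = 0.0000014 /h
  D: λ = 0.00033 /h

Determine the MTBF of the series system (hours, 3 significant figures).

Series of exponential components: λ_sys = Σ λ_i
λ_sys = 0.0000013 + 0.00024 + 0.0000014 + 0.00033 = 5.7270e-04 /h
MTBF = 1 / λ_sys = 1750 h

1750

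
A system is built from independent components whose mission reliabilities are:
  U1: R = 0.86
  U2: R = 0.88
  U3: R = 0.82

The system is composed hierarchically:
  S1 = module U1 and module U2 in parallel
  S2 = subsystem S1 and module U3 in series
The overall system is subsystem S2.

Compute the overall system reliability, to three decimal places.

Parallel (U1 and U2): 1 − (1 − 0.86000)(1 − 0.88000) = 0.98320
Series ([0.98320] and U3): 0.98320 × 0.82000 = 0.806

0.806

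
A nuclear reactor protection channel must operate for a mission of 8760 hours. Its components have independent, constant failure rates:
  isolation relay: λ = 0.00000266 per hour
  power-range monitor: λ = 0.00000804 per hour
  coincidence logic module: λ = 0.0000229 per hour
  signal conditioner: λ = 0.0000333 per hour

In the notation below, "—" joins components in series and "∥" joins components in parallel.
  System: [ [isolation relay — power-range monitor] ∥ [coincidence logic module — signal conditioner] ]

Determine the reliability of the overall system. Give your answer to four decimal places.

0.9652

R(isolation relay) = exp(−0.00000266 × 8760) = 0.976968
R(power-range monitor) = exp(−0.00000804 × 8760) = 0.931993
R(coincidence logic module) = exp(−0.0000229 × 8760) = 0.818236
R(signal conditioner) = exp(−0.0000333 × 8760) = 0.746987
Series (isolation relay and power-range monitor): 0.976968 × 0.931993 = 0.910527
Series (coincidence logic module and signal conditioner): 0.818236 × 0.746987 = 0.611212
Parallel ([0.910527] and [0.611212]): 1 − (1 − 0.910527)(1 − 0.611212) = 0.9652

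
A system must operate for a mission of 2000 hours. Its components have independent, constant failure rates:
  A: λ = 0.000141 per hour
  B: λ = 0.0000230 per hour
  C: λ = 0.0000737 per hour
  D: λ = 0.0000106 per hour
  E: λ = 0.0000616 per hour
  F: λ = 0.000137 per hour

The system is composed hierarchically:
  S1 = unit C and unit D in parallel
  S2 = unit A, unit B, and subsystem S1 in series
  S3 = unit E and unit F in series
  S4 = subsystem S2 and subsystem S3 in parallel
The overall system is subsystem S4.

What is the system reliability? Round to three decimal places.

R(A) = exp(−0.000141 × 2000) = 0.75427
R(B) = exp(−0.0000230 × 2000) = 0.95504
R(C) = exp(−0.0000737 × 2000) = 0.86295
R(D) = exp(−0.0000106 × 2000) = 0.97902
R(E) = exp(−0.0000616 × 2000) = 0.88409
R(F) = exp(−0.000137 × 2000) = 0.76033
Parallel (C and D): 1 − (1 − 0.86295)(1 − 0.97902) = 0.99712
Series (A, B, and [0.99712]): 0.75427 × 0.95504 × 0.99712 = 0.71828
Series (E and F): 0.88409 × 0.76033 = 0.67220
Parallel ([0.71828] and [0.67220]): 1 − (1 − 0.71828)(1 − 0.67220) = 0.908

0.908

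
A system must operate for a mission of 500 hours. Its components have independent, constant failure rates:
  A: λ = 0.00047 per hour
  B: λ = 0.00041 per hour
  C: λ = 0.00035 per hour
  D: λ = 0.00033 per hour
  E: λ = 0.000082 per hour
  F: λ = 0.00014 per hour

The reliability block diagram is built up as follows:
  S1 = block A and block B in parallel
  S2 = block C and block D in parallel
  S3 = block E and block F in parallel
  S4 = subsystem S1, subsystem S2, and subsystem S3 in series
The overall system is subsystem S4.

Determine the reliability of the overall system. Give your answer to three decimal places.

0.935

R(A) = exp(−0.00047 × 500) = 0.79057
R(B) = exp(−0.00041 × 500) = 0.81465
R(C) = exp(−0.00035 × 500) = 0.83946
R(D) = exp(−0.00033 × 500) = 0.84789
R(E) = exp(−0.000082 × 500) = 0.95983
R(F) = exp(−0.00014 × 500) = 0.93239
Parallel (A and B): 1 − (1 − 0.79057)(1 − 0.81465) = 0.96118
Parallel (C and D): 1 − (1 − 0.83946)(1 − 0.84789) = 0.97558
Parallel (E and F): 1 − (1 − 0.95983)(1 − 0.93239) = 0.99728
Series ([0.96118], [0.97558], and [0.99728]): 0.96118 × 0.97558 × 0.99728 = 0.935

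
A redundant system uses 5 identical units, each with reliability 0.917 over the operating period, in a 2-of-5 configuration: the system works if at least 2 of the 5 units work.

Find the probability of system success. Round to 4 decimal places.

R = Σ_{i=2}^{5} C(5,i) p^i (1−p)^{5−i} with p = 0.917
C(5,2)·0.917^2·0.083^3 = 0.004808
C(5,3)·0.917^3·0.083^2 = 0.053121
C(5,4)·0.917^4·0.083^1 = 0.293444
C(5,5)·0.917^5·0.083^0 = 0.648405
Sum = 0.9998

0.9998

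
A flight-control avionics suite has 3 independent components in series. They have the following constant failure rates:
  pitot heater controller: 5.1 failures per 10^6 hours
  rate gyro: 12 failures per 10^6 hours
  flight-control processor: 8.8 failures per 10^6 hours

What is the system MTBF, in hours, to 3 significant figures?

Series of exponential components: λ_sys = Σ λ_i
λ_sys = 0.0000051 + 0.000012 + 0.0000088 = 2.5900e-05 /h
MTBF = 1 / λ_sys = 38600 h

38600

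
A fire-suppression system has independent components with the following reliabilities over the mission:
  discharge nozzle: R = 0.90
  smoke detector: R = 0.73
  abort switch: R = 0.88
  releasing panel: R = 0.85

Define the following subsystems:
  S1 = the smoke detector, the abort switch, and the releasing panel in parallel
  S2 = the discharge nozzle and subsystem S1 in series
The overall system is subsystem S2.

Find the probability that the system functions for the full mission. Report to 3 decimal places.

0.896

Parallel (smoke detector, abort switch, and releasing panel): 1 − (1 − 0.73000)(1 − 0.88000)(1 − 0.85000) = 0.99514
Series (discharge nozzle and [0.99514]): 0.90000 × 0.99514 = 0.896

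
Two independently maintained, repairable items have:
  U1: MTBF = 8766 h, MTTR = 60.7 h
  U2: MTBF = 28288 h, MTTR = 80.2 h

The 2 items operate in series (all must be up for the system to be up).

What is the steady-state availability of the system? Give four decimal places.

A(U1) = MTBF/(MTBF+MTTR) = 8766/(8766+60.7) = 0.993123
A(U2) = MTBF/(MTBF+MTTR) = 28288/(28288+80.2) = 0.997173
Series availability: 0.993123 × 0.997173 = 0.9903

0.9903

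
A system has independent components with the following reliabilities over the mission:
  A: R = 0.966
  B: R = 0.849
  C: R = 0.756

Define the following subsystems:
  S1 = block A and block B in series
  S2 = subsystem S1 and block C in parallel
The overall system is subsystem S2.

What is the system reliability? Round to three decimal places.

Series (A and B): 0.96600 × 0.84900 = 0.82013
Parallel ([0.82013] and C): 1 − (1 − 0.82013)(1 − 0.75600) = 0.956

0.956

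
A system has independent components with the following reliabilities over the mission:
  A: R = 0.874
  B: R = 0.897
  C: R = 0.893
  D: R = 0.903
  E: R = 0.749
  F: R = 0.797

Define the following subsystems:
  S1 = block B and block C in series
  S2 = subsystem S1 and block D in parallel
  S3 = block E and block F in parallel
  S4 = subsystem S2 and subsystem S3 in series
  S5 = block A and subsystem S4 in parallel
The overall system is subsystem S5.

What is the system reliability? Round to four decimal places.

0.9913

Series (B and C): 0.897000 × 0.893000 = 0.801021
Parallel ([0.801021] and D): 1 − (1 − 0.801021)(1 − 0.903000) = 0.980699
Parallel (E and F): 1 − (1 − 0.749000)(1 − 0.797000) = 0.949047
Series ([0.980699] and [0.949047]): 0.980699 × 0.949047 = 0.930729
Parallel (A and [0.930729]): 1 − (1 − 0.874000)(1 − 0.930729) = 0.9913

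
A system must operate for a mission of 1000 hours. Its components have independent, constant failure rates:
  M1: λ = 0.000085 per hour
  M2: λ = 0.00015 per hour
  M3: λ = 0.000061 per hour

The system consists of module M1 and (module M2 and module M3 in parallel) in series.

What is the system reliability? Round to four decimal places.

R(M1) = exp(−0.000085 × 1000) = 0.918512
R(M2) = exp(−0.00015 × 1000) = 0.860708
R(M3) = exp(−0.000061 × 1000) = 0.940823
Parallel (M2 and M3): 1 − (1 − 0.860708)(1 − 0.940823) = 0.991757
Series (M1 and [0.991757]): 0.918512 × 0.991757 = 0.9109

0.9109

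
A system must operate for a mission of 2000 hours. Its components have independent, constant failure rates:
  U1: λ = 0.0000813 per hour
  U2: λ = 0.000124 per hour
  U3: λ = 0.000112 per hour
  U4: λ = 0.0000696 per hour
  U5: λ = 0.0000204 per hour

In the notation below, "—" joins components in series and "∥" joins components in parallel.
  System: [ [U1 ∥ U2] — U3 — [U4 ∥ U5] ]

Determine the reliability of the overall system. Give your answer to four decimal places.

0.7690

R(U1) = exp(−0.0000813 × 2000) = 0.849931
R(U2) = exp(−0.000124 × 2000) = 0.780360
R(U3) = exp(−0.000112 × 2000) = 0.799315
R(U4) = exp(−0.0000696 × 2000) = 0.870054
R(U5) = exp(−0.0000204 × 2000) = 0.960021
Parallel (U1 and U2): 1 − (1 − 0.849931)(1 − 0.780360) = 0.967039
Parallel (U4 and U5): 1 − (1 − 0.870054)(1 − 0.960021) = 0.994805
Series ([0.967039], U3, and [0.994805]): 0.967039 × 0.799315 × 0.994805 = 0.7690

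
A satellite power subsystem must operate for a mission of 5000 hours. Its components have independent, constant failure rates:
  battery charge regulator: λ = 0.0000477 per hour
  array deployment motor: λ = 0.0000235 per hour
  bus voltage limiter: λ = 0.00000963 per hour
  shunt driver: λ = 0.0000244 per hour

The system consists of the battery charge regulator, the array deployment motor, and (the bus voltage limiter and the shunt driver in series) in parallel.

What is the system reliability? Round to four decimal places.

R(battery charge regulator) = exp(−0.0000477 × 5000) = 0.787809
R(array deployment motor) = exp(−0.0000235 × 5000) = 0.889141
R(bus voltage limiter) = exp(−0.00000963 × 5000) = 0.952991
R(shunt driver) = exp(−0.0000244 × 5000) = 0.885148
Series (bus voltage limiter and shunt driver): 0.952991 × 0.885148 = 0.843538
Parallel (battery charge regulator, array deployment motor, and [0.843538]): 1 − (1 − 0.787809)(1 − 0.889141)(1 − 0.843538) = 0.9963

0.9963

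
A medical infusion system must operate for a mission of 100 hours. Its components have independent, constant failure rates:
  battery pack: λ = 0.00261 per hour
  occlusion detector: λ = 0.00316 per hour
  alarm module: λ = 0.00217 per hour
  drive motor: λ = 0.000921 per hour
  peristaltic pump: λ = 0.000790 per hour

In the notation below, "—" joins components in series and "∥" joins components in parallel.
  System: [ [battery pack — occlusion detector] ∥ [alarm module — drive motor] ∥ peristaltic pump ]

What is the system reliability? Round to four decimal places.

0.9911

R(battery pack) = exp(−0.00261 × 100) = 0.770281
R(occlusion detector) = exp(−0.00316 × 100) = 0.729059
R(alarm module) = exp(−0.00217 × 100) = 0.804930
R(drive motor) = exp(−0.000921 × 100) = 0.912014
R(peristaltic pump) = exp(−0.000790 × 100) = 0.924040
Series (battery pack and occlusion detector): 0.770281 × 0.729059 = 0.561580
Series (alarm module and drive motor): 0.804930 × 0.912014 = 0.734107
Parallel ([0.561580], [0.734107], and peristaltic pump): 1 − (1 − 0.561580)(1 − 0.734107)(1 − 0.924040) = 0.9911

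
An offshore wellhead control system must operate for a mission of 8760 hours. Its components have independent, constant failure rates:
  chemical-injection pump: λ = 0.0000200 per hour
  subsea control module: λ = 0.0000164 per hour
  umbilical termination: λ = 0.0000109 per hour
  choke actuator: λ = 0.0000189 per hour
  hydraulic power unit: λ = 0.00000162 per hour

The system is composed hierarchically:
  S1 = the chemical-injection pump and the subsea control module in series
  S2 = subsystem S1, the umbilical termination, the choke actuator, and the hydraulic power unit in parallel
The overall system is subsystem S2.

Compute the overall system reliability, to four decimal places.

R(chemical-injection pump) = exp(−0.0000200 × 8760) = 0.839289
R(subsea control module) = exp(−0.0000164 × 8760) = 0.866179
R(umbilical termination) = exp(−0.0000109 × 8760) = 0.908933
R(choke actuator) = exp(−0.0000189 × 8760) = 0.847416
R(hydraulic power unit) = exp(−0.00000162 × 8760) = 0.985909
Series (chemical-injection pump and subsea control module): 0.839289 × 0.866179 = 0.726975
Parallel ([0.726975], umbilical termination, choke actuator, and hydraulic power unit): 1 − (1 − 0.726975)(1 − 0.908933)(1 − 0.847416)(1 − 0.985909) = 0.9999

0.9999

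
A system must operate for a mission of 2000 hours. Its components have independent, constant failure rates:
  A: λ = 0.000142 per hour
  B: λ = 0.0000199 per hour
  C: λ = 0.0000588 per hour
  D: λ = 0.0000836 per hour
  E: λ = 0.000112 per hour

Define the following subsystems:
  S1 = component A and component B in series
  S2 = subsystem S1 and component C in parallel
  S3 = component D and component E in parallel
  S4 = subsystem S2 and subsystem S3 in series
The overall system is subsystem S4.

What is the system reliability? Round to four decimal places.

R(A) = exp(−0.000142 × 2000) = 0.752767
R(B) = exp(−0.0000199 × 2000) = 0.960982
R(C) = exp(−0.0000588 × 2000) = 0.889052
R(D) = exp(−0.0000836 × 2000) = 0.846030
R(E) = exp(−0.000112 × 2000) = 0.799315
Series (A and B): 0.752767 × 0.960982 = 0.723396
Parallel ([0.723396] and C): 1 − (1 − 0.723396)(1 − 0.889052) = 0.969311
Parallel (D and E): 1 − (1 − 0.846030)(1 − 0.799315) = 0.969101
Series ([0.969311] and [0.969101]): 0.969311 × 0.969101 = 0.9394

0.9394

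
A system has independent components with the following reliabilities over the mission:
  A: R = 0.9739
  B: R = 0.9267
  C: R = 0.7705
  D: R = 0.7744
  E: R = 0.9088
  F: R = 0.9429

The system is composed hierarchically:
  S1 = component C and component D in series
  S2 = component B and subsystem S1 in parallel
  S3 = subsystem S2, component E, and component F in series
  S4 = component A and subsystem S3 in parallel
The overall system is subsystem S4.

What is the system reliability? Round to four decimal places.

Series (C and D): 0.770500 × 0.774400 = 0.596675
Parallel (B and [0.596675]): 1 − (1 − 0.926700)(1 − 0.596675) = 0.970436
Series ([0.970436], E, and F): 0.970436 × 0.908800 × 0.942900 = 0.831574
Parallel (A and [0.831574]): 1 − (1 − 0.973900)(1 − 0.831574) = 0.9956

0.9956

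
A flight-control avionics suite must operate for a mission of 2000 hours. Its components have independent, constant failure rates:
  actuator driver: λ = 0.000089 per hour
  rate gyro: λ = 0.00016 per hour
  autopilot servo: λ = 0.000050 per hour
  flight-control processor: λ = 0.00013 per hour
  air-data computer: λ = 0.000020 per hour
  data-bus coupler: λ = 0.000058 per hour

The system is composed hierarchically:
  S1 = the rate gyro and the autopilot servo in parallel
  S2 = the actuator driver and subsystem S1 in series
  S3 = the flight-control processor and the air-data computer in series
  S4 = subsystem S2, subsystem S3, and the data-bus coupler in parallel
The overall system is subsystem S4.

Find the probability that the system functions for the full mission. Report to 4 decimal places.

0.9948

R(actuator driver) = exp(−0.000089 × 2000) = 0.836942
R(rate gyro) = exp(−0.00016 × 2000) = 0.726149
R(autopilot servo) = exp(−0.000050 × 2000) = 0.904837
R(flight-control processor) = exp(−0.00013 × 2000) = 0.771052
R(air-data computer) = exp(−0.000020 × 2000) = 0.960789
R(data-bus coupler) = exp(−0.000058 × 2000) = 0.890475
Parallel (rate gyro and autopilot servo): 1 − (1 − 0.726149)(1 − 0.904837) = 0.973940
Series (actuator driver and [0.973940]): 0.836942 × 0.973940 = 0.815131
Series (flight-control processor and air-data computer): 0.771052 × 0.960789 = 0.740818
Parallel ([0.815131], [0.740818], and data-bus coupler): 1 − (1 − 0.815131)(1 − 0.740818)(1 − 0.890475) = 0.9948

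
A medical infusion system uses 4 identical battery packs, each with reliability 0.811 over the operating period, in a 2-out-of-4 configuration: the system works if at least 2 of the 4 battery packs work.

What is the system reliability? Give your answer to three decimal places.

R = Σ_{i=2}^{4} C(4,i) p^i (1−p)^{4−i} with p = 0.811
C(4,2)·0.811^2·0.189^2 = 0.14097
C(4,3)·0.811^3·0.189^1 = 0.40326
C(4,4)·0.811^4·0.189^0 = 0.43260
Sum = 0.977

0.977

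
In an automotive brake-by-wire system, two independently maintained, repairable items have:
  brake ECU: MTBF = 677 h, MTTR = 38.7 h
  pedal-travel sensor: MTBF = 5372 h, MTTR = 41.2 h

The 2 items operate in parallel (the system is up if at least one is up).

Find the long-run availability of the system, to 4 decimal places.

0.9996

A(brake ECU) = MTBF/(MTBF+MTTR) = 677/(677+38.7) = 0.945927
A(pedal-travel sensor) = MTBF/(MTBF+MTTR) = 5372/(5372+41.2) = 0.992389
Parallel availability: 1 − (1 − 0.945927)(1 − 0.992389) = 0.9996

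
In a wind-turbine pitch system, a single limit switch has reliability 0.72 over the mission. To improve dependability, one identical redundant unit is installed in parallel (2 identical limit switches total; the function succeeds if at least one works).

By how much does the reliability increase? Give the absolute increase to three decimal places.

R_before = 0.72
R_after = 1 − (1 − 0.72)^2 = 0.922
ΔR = 0.922 − 0.72 = 0.202

0.202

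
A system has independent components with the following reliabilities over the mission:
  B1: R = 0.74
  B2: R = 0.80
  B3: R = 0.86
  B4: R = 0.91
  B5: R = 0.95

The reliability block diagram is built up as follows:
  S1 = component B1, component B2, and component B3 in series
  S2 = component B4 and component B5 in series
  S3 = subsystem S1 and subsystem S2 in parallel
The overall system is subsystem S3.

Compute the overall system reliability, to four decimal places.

Series (B1, B2, and B3): 0.740000 × 0.800000 × 0.860000 = 0.509120
Series (B4 and B5): 0.910000 × 0.950000 = 0.864500
Parallel ([0.509120] and [0.864500]): 1 − (1 − 0.509120)(1 − 0.864500) = 0.9335

0.9335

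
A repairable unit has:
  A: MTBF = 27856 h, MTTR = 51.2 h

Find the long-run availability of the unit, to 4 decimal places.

0.9982

A(A) = MTBF/(MTBF+MTTR) = 27856/(27856+51.2) = 0.9982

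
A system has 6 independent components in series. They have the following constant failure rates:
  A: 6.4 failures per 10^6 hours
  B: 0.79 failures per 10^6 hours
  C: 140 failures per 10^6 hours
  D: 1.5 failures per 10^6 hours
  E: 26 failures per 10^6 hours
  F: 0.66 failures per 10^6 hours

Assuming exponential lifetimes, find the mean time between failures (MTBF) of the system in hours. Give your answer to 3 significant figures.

Series of exponential components: λ_sys = Σ λ_i
λ_sys = 0.0000064 + 0.00000079 + 0.00014 + 0.0000015 + 0.000026 + 0.00000066 = 1.7535e-04 /h
MTBF = 1 / λ_sys = 5700 h

5700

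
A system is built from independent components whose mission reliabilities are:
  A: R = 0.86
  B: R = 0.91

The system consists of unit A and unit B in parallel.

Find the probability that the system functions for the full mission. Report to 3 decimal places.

Parallel (A and B): 1 − (1 − 0.86000)(1 − 0.91000) = 0.987

0.987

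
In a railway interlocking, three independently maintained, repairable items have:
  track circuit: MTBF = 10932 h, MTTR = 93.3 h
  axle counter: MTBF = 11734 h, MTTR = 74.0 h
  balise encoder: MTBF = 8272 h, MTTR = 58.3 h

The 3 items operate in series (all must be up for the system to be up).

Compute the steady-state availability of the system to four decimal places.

A(track circuit) = MTBF/(MTBF+MTTR) = 10932/(10932+93.3) = 0.991538
A(axle counter) = MTBF/(MTBF+MTTR) = 11734/(11734+74.0) = 0.993733
A(balise encoder) = MTBF/(MTBF+MTTR) = 8272/(8272+58.3) = 0.993001
Series availability: 0.991538 × 0.993733 × 0.993001 = 0.9784

0.9784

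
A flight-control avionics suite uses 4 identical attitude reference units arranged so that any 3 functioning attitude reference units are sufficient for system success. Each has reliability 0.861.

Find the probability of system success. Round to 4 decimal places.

R = Σ_{i=3}^{4} C(4,i) p^i (1−p)^{4−i} with p = 0.861
C(4,3)·0.861^3·0.139^1 = 0.354882
C(4,4)·0.861^4·0.139^0 = 0.549557
Sum = 0.9044

0.9044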